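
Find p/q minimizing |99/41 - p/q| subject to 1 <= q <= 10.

Expand x = 99/41 as a continued fraction with the Euclidean algorithm:
  99 = 2*41 + 17, so a_0 = 2.
  41 = 2*17 + 7, so a_1 = 2.
  17 = 2*7 + 3, so a_2 = 2.
  7 = 2*3 + 1, so a_3 = 2.
  3 = 3*1 + 0, so a_4 = 3.
so x = [2; 2, 2, 2, 3].
Convergents (p_i = a_i*p_{i-1} + p_{i-2}, q_i = a_i*q_{i-1} + q_{i-2} with p_{-2}=0, p_{-1}=1, q_{-2}=1, q_{-1}=0), until the denominator exceeds 10:
  i=0: a_0=2, p_0 = 2*1 + 0 = 2, q_0 = 2*0 + 1 = 1.
  i=1: a_1=2, p_1 = 2*2 + 1 = 5, q_1 = 2*1 + 0 = 2.
  i=2: a_2=2, p_2 = 2*5 + 2 = 12, q_2 = 2*2 + 1 = 5.
  i=3: a_3=2, p_3 = 2*12 + 5 = 29, q_3 = 2*5 + 2 = 12.
q_3 = 12 > 10, so the last convergent with denominator <= 10 is p_2/q_2 = 12/5.
The closest fraction with denominator <= 10 is either p_2/q_2 or the intermediate fraction (k*p_2 + p_1)/(k*q_2 + q_1) with the largest k >= 1 whose denominator stays <= 10; these approach x as k grows, and every other convergent or intermediate fraction in range is farther away.
Largest k: floor((10 - q_1)/q_2) = floor((10 - 2)/5) = 1.
That gives (1*12 + 5)/(1*5 + 2) = 17/7.
Compare the errors: |x - 12/5| = |99*5 - 12*41|/(41*5) = 3/205, and |x - 17/7| = |99*7 - 17*41|/(41*7) = 4/287.
Cross-multiplying, 4*205 = 820 < 861 = 3*287, so 4/287 is smaller: the intermediate fraction 17/7 is closer to x than 12/5.

17/7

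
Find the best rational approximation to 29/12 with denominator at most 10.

Expand x = 29/12 as a continued fraction with the Euclidean algorithm:
  29 = 2*12 + 5, so a_0 = 2.
  12 = 2*5 + 2, so a_1 = 2.
  5 = 2*2 + 1, so a_2 = 2.
  2 = 2*1 + 0, so a_3 = 2.
so x = [2; 2, 2, 2].
Convergents (p_i = a_i*p_{i-1} + p_{i-2}, q_i = a_i*q_{i-1} + q_{i-2} with p_{-2}=0, p_{-1}=1, q_{-2}=1, q_{-1}=0), until the denominator exceeds 10:
  i=0: a_0=2, p_0 = 2*1 + 0 = 2, q_0 = 2*0 + 1 = 1.
  i=1: a_1=2, p_1 = 2*2 + 1 = 5, q_1 = 2*1 + 0 = 2.
  i=2: a_2=2, p_2 = 2*5 + 2 = 12, q_2 = 2*2 + 1 = 5.
  i=3: a_3=2, p_3 = 2*12 + 5 = 29, q_3 = 2*5 + 2 = 12.
q_3 = 12 > 10, so the last convergent with denominator <= 10 is p_2/q_2 = 12/5.
The closest fraction with denominator <= 10 is either p_2/q_2 or the intermediate fraction (k*p_2 + p_1)/(k*q_2 + q_1) with the largest k >= 1 whose denominator stays <= 10; these approach x as k grows, and every other convergent or intermediate fraction in range is farther away.
Largest k: floor((10 - q_1)/q_2) = floor((10 - 2)/5) = 1.
That gives (1*12 + 5)/(1*5 + 2) = 17/7.
Compare the errors: |x - 12/5| = |29*5 - 12*12|/(12*5) = 1/60, and |x - 17/7| = |29*7 - 17*12|/(12*7) = 1/84.
Cross-multiplying, 1*60 = 60 < 84 = 1*84, so 1/84 is smaller: the intermediate fraction 17/7 is closer to x than 12/5.

17/7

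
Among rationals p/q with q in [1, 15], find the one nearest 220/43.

Expand x = 220/43 as a continued fraction with the Euclidean algorithm:
  220 = 5*43 + 5, so a_0 = 5.
  43 = 8*5 + 3, so a_1 = 8.
  5 = 1*3 + 2, so a_2 = 1.
  3 = 1*2 + 1, so a_3 = 1.
  2 = 2*1 + 0, so a_4 = 2.
so x = [5; 8, 1, 1, 2].
Convergents (p_i = a_i*p_{i-1} + p_{i-2}, q_i = a_i*q_{i-1} + q_{i-2} with p_{-2}=0, p_{-1}=1, q_{-2}=1, q_{-1}=0), until the denominator exceeds 15:
  i=0: a_0=5, p_0 = 5*1 + 0 = 5, q_0 = 5*0 + 1 = 1.
  i=1: a_1=8, p_1 = 8*5 + 1 = 41, q_1 = 8*1 + 0 = 8.
  i=2: a_2=1, p_2 = 1*41 + 5 = 46, q_2 = 1*8 + 1 = 9.
  i=3: a_3=1, p_3 = 1*46 + 41 = 87, q_3 = 1*9 + 8 = 17.
q_3 = 17 > 15, so the last convergent with denominator <= 15 is p_2/q_2 = 46/9.
The closest fraction with denominator <= 15 is either p_2/q_2 or the intermediate fraction (k*p_2 + p_1)/(k*q_2 + q_1) with the largest k >= 1 whose denominator stays <= 15; these approach x as k grows, and every other convergent or intermediate fraction in range is farther away.
Largest k: floor((15 - q_1)/q_2) = floor((15 - 8)/9) = 0.
Since k = 0, no intermediate fraction beyond p_2/q_2 has denominator <= 15, so the convergent 46/9 is the closest (its error is |220*9 - 46*43|/(43*9) = 2/387).

46/9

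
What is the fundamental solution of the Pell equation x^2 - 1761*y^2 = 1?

First expand sqrt(1761) as a continued fraction. With x_i = (sqrt(1761) + m_i)/d_i and (m_0, d_0) = (0, 1): a_0 = floor(sqrt(1761)) = 41, since 41^2 = 1681 <= 1761 < 1764 = 42^2.
Iterate m_{i+1} = d_i*a_i - m_i, d_{i+1} = (1761 - m_{i+1}^2)/d_i, a_{i+1} = floor((a_0 + m_{i+1})/d_{i+1}):
  m_1 = 1*41 - 0 = 41, d_1 = (1761 - 41^2)/1 = 80/1 = 80, a_1 = floor((41 + 41)/80) = 1.
  m_2 = 80*1 - 41 = 39, d_2 = (1761 - 39^2)/80 = 240/80 = 3, a_2 = floor((41 + 39)/3) = 26.
  m_3 = 3*26 - 39 = 39, d_3 = (1761 - 39^2)/3 = 240/3 = 80, a_3 = floor((41 + 39)/80) = 1.
  m_4 = 80*1 - 39 = 41, d_4 = (1761 - 41^2)/80 = 80/80 = 1, a_4 = floor((41 + 41)/1) = 82.
  m_5 = 1*82 - 41 = 41, d_5 = (1761 - 41^2)/1 = 80/1 = 80: (m_5, d_5) = (m_1, d_1) = (41, 80), so from here the quotients repeat a_1, ..., a_4; the period length is 4.
So sqrt(1761) = [41; (1, 26, 1, 82)] with period length k = 4.
k is even, so the fundamental solution of x^2 - 1761y^2 = 1 is (p_{k-1}, q_{k-1}) = (p_3, q_3); compute convergents through index 3.
Convergents (p_i = a_i*p_{i-1} + p_{i-2}, q_i = a_i*q_{i-1} + q_{i-2} with p_{-2}=0, p_{-1}=1, q_{-2}=1, q_{-1}=0):
  i=0: a_0=41, p_0 = 41*1 + 0 = 41, q_0 = 41*0 + 1 = 1.
  i=1: a_1=1, p_1 = 1*41 + 1 = 42, q_1 = 1*1 + 0 = 1.
  i=2: a_2=26, p_2 = 26*42 + 41 = 1133, q_2 = 26*1 + 1 = 27.
  i=3: a_3=1, p_3 = 1*1133 + 42 = 1175, q_3 = 1*27 + 1 = 28.
Check: 1175^2 - 1761*28^2 = 1380625 - 1380624 = 1, so (x, y) = (1175, 28) solves the equation, and by the theorem it is the least positive solution.

(x, y) = (1175, 28)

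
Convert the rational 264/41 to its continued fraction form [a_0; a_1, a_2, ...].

[6; 2, 3, 1, 1, 2]

Run the Euclidean algorithm on 264 and 41; the successive quotients are the partial quotients a_0, a_1, ... (each step inverts the fractional part left over by the previous one):
  264 = 6*41 + 18, so a_0 = 6.
  41 = 2*18 + 5, so a_1 = 2.
  18 = 3*5 + 3, so a_2 = 3.
  5 = 1*3 + 2, so a_3 = 1.
  3 = 1*2 + 1, so a_4 = 1.
  2 = 2*1 + 0, so a_5 = 2.
The remainder reaches 0 after 6 divisions, so the expansion has 6 partial quotients, read off in order.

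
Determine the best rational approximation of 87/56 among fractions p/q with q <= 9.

14/9

Expand x = 87/56 as a continued fraction with the Euclidean algorithm:
  87 = 1*56 + 31, so a_0 = 1.
  56 = 1*31 + 25, so a_1 = 1.
  31 = 1*25 + 6, so a_2 = 1.
  25 = 4*6 + 1, so a_3 = 4.
  6 = 6*1 + 0, so a_4 = 6.
so x = [1; 1, 1, 4, 6].
Convergents (p_i = a_i*p_{i-1} + p_{i-2}, q_i = a_i*q_{i-1} + q_{i-2} with p_{-2}=0, p_{-1}=1, q_{-2}=1, q_{-1}=0), until the denominator exceeds 9:
  i=0: a_0=1, p_0 = 1*1 + 0 = 1, q_0 = 1*0 + 1 = 1.
  i=1: a_1=1, p_1 = 1*1 + 1 = 2, q_1 = 1*1 + 0 = 1.
  i=2: a_2=1, p_2 = 1*2 + 1 = 3, q_2 = 1*1 + 1 = 2.
  i=3: a_3=4, p_3 = 4*3 + 2 = 14, q_3 = 4*2 + 1 = 9.
  i=4: a_4=6, p_4 = 6*14 + 3 = 87, q_4 = 6*9 + 2 = 56.
q_4 = 56 > 9, so the last convergent with denominator <= 9 is p_3/q_3 = 14/9.
The closest fraction with denominator <= 9 is either p_3/q_3 or the intermediate fraction (k*p_3 + p_2)/(k*q_3 + q_2) with the largest k >= 1 whose denominator stays <= 9; these approach x as k grows, and every other convergent or intermediate fraction in range is farther away.
Largest k: floor((9 - q_2)/q_3) = floor((9 - 2)/9) = 0.
Since k = 0, no intermediate fraction beyond p_3/q_3 has denominator <= 9, so the convergent 14/9 is the closest (its error is |87*9 - 14*56|/(56*9) = 1/504).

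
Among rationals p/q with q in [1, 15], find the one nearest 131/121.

Expand x = 131/121 as a continued fraction with the Euclidean algorithm:
  131 = 1*121 + 10, so a_0 = 1.
  121 = 12*10 + 1, so a_1 = 12.
  10 = 10*1 + 0, so a_2 = 10.
so x = [1; 12, 10].
Convergents (p_i = a_i*p_{i-1} + p_{i-2}, q_i = a_i*q_{i-1} + q_{i-2} with p_{-2}=0, p_{-1}=1, q_{-2}=1, q_{-1}=0), until the denominator exceeds 15:
  i=0: a_0=1, p_0 = 1*1 + 0 = 1, q_0 = 1*0 + 1 = 1.
  i=1: a_1=12, p_1 = 12*1 + 1 = 13, q_1 = 12*1 + 0 = 12.
  i=2: a_2=10, p_2 = 10*13 + 1 = 131, q_2 = 10*12 + 1 = 121.
q_2 = 121 > 15, so the last convergent with denominator <= 15 is p_1/q_1 = 13/12.
The closest fraction with denominator <= 15 is either p_1/q_1 or the intermediate fraction (k*p_1 + p_0)/(k*q_1 + q_0) with the largest k >= 1 whose denominator stays <= 15; these approach x as k grows, and every other convergent or intermediate fraction in range is farther away.
Largest k: floor((15 - q_0)/q_1) = floor((15 - 1)/12) = 1.
That gives (1*13 + 1)/(1*12 + 1) = 14/13.
Compare the errors: |x - 13/12| = |131*12 - 13*121|/(121*12) = 1/1452, and |x - 14/13| = |131*13 - 14*121|/(121*13) = 9/1573.
Cross-multiplying, 1*1573 = 1573 < 13068 = 9*1452, so 1/1452 is smaller: the convergent 13/12 is closer to x than 14/13.

13/12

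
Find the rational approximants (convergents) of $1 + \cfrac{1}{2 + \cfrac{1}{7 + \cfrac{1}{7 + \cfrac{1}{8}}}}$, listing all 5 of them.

Using the convergent recurrence p_i = a_i*p_{i-1} + p_{i-2}, q_i = a_i*q_{i-1} + q_{i-2} with p_{-2}=0, p_{-1}=1, q_{-2}=1, q_{-1}=0:
  i=0: a_0=1, p_0 = 1*1 + 0 = 1, q_0 = 1*0 + 1 = 1.
  i=1: a_1=2, p_1 = 2*1 + 1 = 3, q_1 = 2*1 + 0 = 2.
  i=2: a_2=7, p_2 = 7*3 + 1 = 22, q_2 = 7*2 + 1 = 15.
  i=3: a_3=7, p_3 = 7*22 + 3 = 157, q_3 = 7*15 + 2 = 107.
  i=4: a_4=8, p_4 = 8*157 + 22 = 1278, q_4 = 8*107 + 15 = 871.

1/1, 3/2, 22/15, 157/107, 1278/871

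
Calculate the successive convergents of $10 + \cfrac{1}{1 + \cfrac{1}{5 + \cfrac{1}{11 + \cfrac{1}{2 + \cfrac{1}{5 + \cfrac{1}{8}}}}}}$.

10/1, 11/1, 65/6, 726/67, 1517/140, 8311/767, 68005/6276

Using the convergent recurrence p_i = a_i*p_{i-1} + p_{i-2}, q_i = a_i*q_{i-1} + q_{i-2} with p_{-2}=0, p_{-1}=1, q_{-2}=1, q_{-1}=0:
  i=0: a_0=10, p_0 = 10*1 + 0 = 10, q_0 = 10*0 + 1 = 1.
  i=1: a_1=1, p_1 = 1*10 + 1 = 11, q_1 = 1*1 + 0 = 1.
  i=2: a_2=5, p_2 = 5*11 + 10 = 65, q_2 = 5*1 + 1 = 6.
  i=3: a_3=11, p_3 = 11*65 + 11 = 726, q_3 = 11*6 + 1 = 67.
  i=4: a_4=2, p_4 = 2*726 + 65 = 1517, q_4 = 2*67 + 6 = 140.
  i=5: a_5=5, p_5 = 5*1517 + 726 = 8311, q_5 = 5*140 + 67 = 767.
  i=6: a_6=8, p_6 = 8*8311 + 1517 = 68005, q_6 = 8*767 + 140 = 6276.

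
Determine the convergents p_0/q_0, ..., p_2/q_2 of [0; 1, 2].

0/1, 1/1, 2/3

Using the convergent recurrence p_i = a_i*p_{i-1} + p_{i-2}, q_i = a_i*q_{i-1} + q_{i-2} with p_{-2}=0, p_{-1}=1, q_{-2}=1, q_{-1}=0:
  i=0: a_0=0, p_0 = 0*1 + 0 = 0, q_0 = 0*0 + 1 = 1.
  i=1: a_1=1, p_1 = 1*0 + 1 = 1, q_1 = 1*1 + 0 = 1.
  i=2: a_2=2, p_2 = 2*1 + 0 = 2, q_2 = 2*1 + 1 = 3.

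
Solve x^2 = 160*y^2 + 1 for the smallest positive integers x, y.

First expand sqrt(160) as a continued fraction. With x_i = (sqrt(160) + m_i)/d_i and (m_0, d_0) = (0, 1): a_0 = floor(sqrt(160)) = 12, since 12^2 = 144 <= 160 < 169 = 13^2.
Iterate m_{i+1} = d_i*a_i - m_i, d_{i+1} = (160 - m_{i+1}^2)/d_i, a_{i+1} = floor((a_0 + m_{i+1})/d_{i+1}):
  m_1 = 1*12 - 0 = 12, d_1 = (160 - 12^2)/1 = 16/1 = 16, a_1 = floor((12 + 12)/16) = 1.
  m_2 = 16*1 - 12 = 4, d_2 = (160 - 4^2)/16 = 144/16 = 9, a_2 = floor((12 + 4)/9) = 1.
  m_3 = 9*1 - 4 = 5, d_3 = (160 - 5^2)/9 = 135/9 = 15, a_3 = floor((12 + 5)/15) = 1.
  m_4 = 15*1 - 5 = 10, d_4 = (160 - 10^2)/15 = 60/15 = 4, a_4 = floor((12 + 10)/4) = 5.
  m_5 = 4*5 - 10 = 10, d_5 = (160 - 10^2)/4 = 60/4 = 15, a_5 = floor((12 + 10)/15) = 1.
  m_6 = 15*1 - 10 = 5, d_6 = (160 - 5^2)/15 = 135/15 = 9, a_6 = floor((12 + 5)/9) = 1.
  m_7 = 9*1 - 5 = 4, d_7 = (160 - 4^2)/9 = 144/9 = 16, a_7 = floor((12 + 4)/16) = 1.
  m_8 = 16*1 - 4 = 12, d_8 = (160 - 12^2)/16 = 16/16 = 1, a_8 = floor((12 + 12)/1) = 24.
  m_9 = 1*24 - 12 = 12, d_9 = (160 - 12^2)/1 = 16/1 = 16: (m_9, d_9) = (m_1, d_1) = (12, 16), so from here the quotients repeat a_1, ..., a_8; the period length is 8.
So sqrt(160) = [12; (1, 1, 1, 5, 1, 1, 1, 24)] with period length k = 8.
k is even, so the fundamental solution of x^2 - 160y^2 = 1 is (p_{k-1}, q_{k-1}) = (p_7, q_7); compute convergents through index 7.
Convergents (p_i = a_i*p_{i-1} + p_{i-2}, q_i = a_i*q_{i-1} + q_{i-2} with p_{-2}=0, p_{-1}=1, q_{-2}=1, q_{-1}=0):
  i=0: a_0=12, p_0 = 12*1 + 0 = 12, q_0 = 12*0 + 1 = 1.
  i=1: a_1=1, p_1 = 1*12 + 1 = 13, q_1 = 1*1 + 0 = 1.
  i=2: a_2=1, p_2 = 1*13 + 12 = 25, q_2 = 1*1 + 1 = 2.
  i=3: a_3=1, p_3 = 1*25 + 13 = 38, q_3 = 1*2 + 1 = 3.
  i=4: a_4=5, p_4 = 5*38 + 25 = 215, q_4 = 5*3 + 2 = 17.
  i=5: a_5=1, p_5 = 1*215 + 38 = 253, q_5 = 1*17 + 3 = 20.
  i=6: a_6=1, p_6 = 1*253 + 215 = 468, q_6 = 1*20 + 17 = 37.
  i=7: a_7=1, p_7 = 1*468 + 253 = 721, q_7 = 1*37 + 20 = 57.
Check: 721^2 - 160*57^2 = 519841 - 519840 = 1, so (x, y) = (721, 57) solves the equation, and by the theorem it is the least positive solution.

(x, y) = (721, 57)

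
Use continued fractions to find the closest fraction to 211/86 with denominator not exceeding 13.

Expand x = 211/86 as a continued fraction with the Euclidean algorithm:
  211 = 2*86 + 39, so a_0 = 2.
  86 = 2*39 + 8, so a_1 = 2.
  39 = 4*8 + 7, so a_2 = 4.
  8 = 1*7 + 1, so a_3 = 1.
  7 = 7*1 + 0, so a_4 = 7.
so x = [2; 2, 4, 1, 7].
Convergents (p_i = a_i*p_{i-1} + p_{i-2}, q_i = a_i*q_{i-1} + q_{i-2} with p_{-2}=0, p_{-1}=1, q_{-2}=1, q_{-1}=0), until the denominator exceeds 13:
  i=0: a_0=2, p_0 = 2*1 + 0 = 2, q_0 = 2*0 + 1 = 1.
  i=1: a_1=2, p_1 = 2*2 + 1 = 5, q_1 = 2*1 + 0 = 2.
  i=2: a_2=4, p_2 = 4*5 + 2 = 22, q_2 = 4*2 + 1 = 9.
  i=3: a_3=1, p_3 = 1*22 + 5 = 27, q_3 = 1*9 + 2 = 11.
  i=4: a_4=7, p_4 = 7*27 + 22 = 211, q_4 = 7*11 + 9 = 86.
q_4 = 86 > 13, so the last convergent with denominator <= 13 is p_3/q_3 = 27/11.
The closest fraction with denominator <= 13 is either p_3/q_3 or the intermediate fraction (k*p_3 + p_2)/(k*q_3 + q_2) with the largest k >= 1 whose denominator stays <= 13; these approach x as k grows, and every other convergent or intermediate fraction in range is farther away.
Largest k: floor((13 - q_2)/q_3) = floor((13 - 9)/11) = 0.
Since k = 0, no intermediate fraction beyond p_3/q_3 has denominator <= 13, so the convergent 27/11 is the closest (its error is |211*11 - 27*86|/(86*11) = 1/946).

27/11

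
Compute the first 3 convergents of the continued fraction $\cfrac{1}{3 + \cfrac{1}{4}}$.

0/1, 1/3, 4/13

Using the convergent recurrence p_i = a_i*p_{i-1} + p_{i-2}, q_i = a_i*q_{i-1} + q_{i-2} with p_{-2}=0, p_{-1}=1, q_{-2}=1, q_{-1}=0:
  i=0: a_0=0, p_0 = 0*1 + 0 = 0, q_0 = 0*0 + 1 = 1.
  i=1: a_1=3, p_1 = 3*0 + 1 = 1, q_1 = 3*1 + 0 = 3.
  i=2: a_2=4, p_2 = 4*1 + 0 = 4, q_2 = 4*3 + 1 = 13.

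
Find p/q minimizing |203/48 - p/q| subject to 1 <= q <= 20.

55/13

Expand x = 203/48 as a continued fraction with the Euclidean algorithm:
  203 = 4*48 + 11, so a_0 = 4.
  48 = 4*11 + 4, so a_1 = 4.
  11 = 2*4 + 3, so a_2 = 2.
  4 = 1*3 + 1, so a_3 = 1.
  3 = 3*1 + 0, so a_4 = 3.
so x = [4; 4, 2, 1, 3].
Convergents (p_i = a_i*p_{i-1} + p_{i-2}, q_i = a_i*q_{i-1} + q_{i-2} with p_{-2}=0, p_{-1}=1, q_{-2}=1, q_{-1}=0), until the denominator exceeds 20:
  i=0: a_0=4, p_0 = 4*1 + 0 = 4, q_0 = 4*0 + 1 = 1.
  i=1: a_1=4, p_1 = 4*4 + 1 = 17, q_1 = 4*1 + 0 = 4.
  i=2: a_2=2, p_2 = 2*17 + 4 = 38, q_2 = 2*4 + 1 = 9.
  i=3: a_3=1, p_3 = 1*38 + 17 = 55, q_3 = 1*9 + 4 = 13.
  i=4: a_4=3, p_4 = 3*55 + 38 = 203, q_4 = 3*13 + 9 = 48.
q_4 = 48 > 20, so the last convergent with denominator <= 20 is p_3/q_3 = 55/13.
The closest fraction with denominator <= 20 is either p_3/q_3 or the intermediate fraction (k*p_3 + p_2)/(k*q_3 + q_2) with the largest k >= 1 whose denominator stays <= 20; these approach x as k grows, and every other convergent or intermediate fraction in range is farther away.
Largest k: floor((20 - q_2)/q_3) = floor((20 - 9)/13) = 0.
Since k = 0, no intermediate fraction beyond p_3/q_3 has denominator <= 20, so the convergent 55/13 is the closest (its error is |203*13 - 55*48|/(48*13) = 1/624).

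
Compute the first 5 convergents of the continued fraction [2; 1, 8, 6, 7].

Using the convergent recurrence p_i = a_i*p_{i-1} + p_{i-2}, q_i = a_i*q_{i-1} + q_{i-2} with p_{-2}=0, p_{-1}=1, q_{-2}=1, q_{-1}=0:
  i=0: a_0=2, p_0 = 2*1 + 0 = 2, q_0 = 2*0 + 1 = 1.
  i=1: a_1=1, p_1 = 1*2 + 1 = 3, q_1 = 1*1 + 0 = 1.
  i=2: a_2=8, p_2 = 8*3 + 2 = 26, q_2 = 8*1 + 1 = 9.
  i=3: a_3=6, p_3 = 6*26 + 3 = 159, q_3 = 6*9 + 1 = 55.
  i=4: a_4=7, p_4 = 7*159 + 26 = 1139, q_4 = 7*55 + 9 = 394.

2/1, 3/1, 26/9, 159/55, 1139/394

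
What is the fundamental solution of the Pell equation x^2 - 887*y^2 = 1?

First expand sqrt(887) as a continued fraction. With x_i = (sqrt(887) + m_i)/d_i and (m_0, d_0) = (0, 1): a_0 = floor(sqrt(887)) = 29, since 29^2 = 841 <= 887 < 900 = 30^2.
Iterate m_{i+1} = d_i*a_i - m_i, d_{i+1} = (887 - m_{i+1}^2)/d_i, a_{i+1} = floor((a_0 + m_{i+1})/d_{i+1}):
  m_1 = 1*29 - 0 = 29, d_1 = (887 - 29^2)/1 = 46/1 = 46, a_1 = floor((29 + 29)/46) = 1.
  m_2 = 46*1 - 29 = 17, d_2 = (887 - 17^2)/46 = 598/46 = 13, a_2 = floor((29 + 17)/13) = 3.
  m_3 = 13*3 - 17 = 22, d_3 = (887 - 22^2)/13 = 403/13 = 31, a_3 = floor((29 + 22)/31) = 1.
  m_4 = 31*1 - 22 = 9, d_4 = (887 - 9^2)/31 = 806/31 = 26, a_4 = floor((29 + 9)/26) = 1.
  m_5 = 26*1 - 9 = 17, d_5 = (887 - 17^2)/26 = 598/26 = 23, a_5 = floor((29 + 17)/23) = 2.
  m_6 = 23*2 - 17 = 29, d_6 = (887 - 29^2)/23 = 46/23 = 2, a_6 = floor((29 + 29)/2) = 29.
  m_7 = 2*29 - 29 = 29, d_7 = (887 - 29^2)/2 = 46/2 = 23, a_7 = floor((29 + 29)/23) = 2.
  m_8 = 23*2 - 29 = 17, d_8 = (887 - 17^2)/23 = 598/23 = 26, a_8 = floor((29 + 17)/26) = 1.
  m_9 = 26*1 - 17 = 9, d_9 = (887 - 9^2)/26 = 806/26 = 31, a_9 = floor((29 + 9)/31) = 1.
  m_10 = 31*1 - 9 = 22, d_10 = (887 - 22^2)/31 = 403/31 = 13, a_10 = floor((29 + 22)/13) = 3.
  m_11 = 13*3 - 22 = 17, d_11 = (887 - 17^2)/13 = 598/13 = 46, a_11 = floor((29 + 17)/46) = 1.
  m_12 = 46*1 - 17 = 29, d_12 = (887 - 29^2)/46 = 46/46 = 1, a_12 = floor((29 + 29)/1) = 58.
  m_13 = 1*58 - 29 = 29, d_13 = (887 - 29^2)/1 = 46/1 = 46: (m_13, d_13) = (m_1, d_1) = (29, 46), so from here the quotients repeat a_1, ..., a_12; the period length is 12.
So sqrt(887) = [29; (1, 3, 1, 1, 2, 29, 2, 1, 1, 3, 1, 58)] with period length k = 12.
k is even, so the fundamental solution of x^2 - 887y^2 = 1 is (p_{k-1}, q_{k-1}) = (p_11, q_11); compute convergents through index 11.
Convergents (p_i = a_i*p_{i-1} + p_{i-2}, q_i = a_i*q_{i-1} + q_{i-2} with p_{-2}=0, p_{-1}=1, q_{-2}=1, q_{-1}=0):
  i=0: a_0=29, p_0 = 29*1 + 0 = 29, q_0 = 29*0 + 1 = 1.
  i=1: a_1=1, p_1 = 1*29 + 1 = 30, q_1 = 1*1 + 0 = 1.
  i=2: a_2=3, p_2 = 3*30 + 29 = 119, q_2 = 3*1 + 1 = 4.
  i=3: a_3=1, p_3 = 1*119 + 30 = 149, q_3 = 1*4 + 1 = 5.
  i=4: a_4=1, p_4 = 1*149 + 119 = 268, q_4 = 1*5 + 4 = 9.
  i=5: a_5=2, p_5 = 2*268 + 149 = 685, q_5 = 2*9 + 5 = 23.
  i=6: a_6=29, p_6 = 29*685 + 268 = 20133, q_6 = 29*23 + 9 = 676.
  i=7: a_7=2, p_7 = 2*20133 + 685 = 40951, q_7 = 2*676 + 23 = 1375.
  i=8: a_8=1, p_8 = 1*40951 + 20133 = 61084, q_8 = 1*1375 + 676 = 2051.
  i=9: a_9=1, p_9 = 1*61084 + 40951 = 102035, q_9 = 1*2051 + 1375 = 3426.
  i=10: a_10=3, p_10 = 3*102035 + 61084 = 367189, q_10 = 3*3426 + 2051 = 12329.
  i=11: a_11=1, p_11 = 1*367189 + 102035 = 469224, q_11 = 1*12329 + 3426 = 15755.
Check: 469224^2 - 887*15755^2 = 220171162176 - 220171162175 = 1, so (x, y) = (469224, 15755) solves the equation, and by the theorem it is the least positive solution.

(x, y) = (469224, 15755)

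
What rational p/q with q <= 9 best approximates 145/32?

41/9

Expand x = 145/32 as a continued fraction with the Euclidean algorithm:
  145 = 4*32 + 17, so a_0 = 4.
  32 = 1*17 + 15, so a_1 = 1.
  17 = 1*15 + 2, so a_2 = 1.
  15 = 7*2 + 1, so a_3 = 7.
  2 = 2*1 + 0, so a_4 = 2.
so x = [4; 1, 1, 7, 2].
Convergents (p_i = a_i*p_{i-1} + p_{i-2}, q_i = a_i*q_{i-1} + q_{i-2} with p_{-2}=0, p_{-1}=1, q_{-2}=1, q_{-1}=0), until the denominator exceeds 9:
  i=0: a_0=4, p_0 = 4*1 + 0 = 4, q_0 = 4*0 + 1 = 1.
  i=1: a_1=1, p_1 = 1*4 + 1 = 5, q_1 = 1*1 + 0 = 1.
  i=2: a_2=1, p_2 = 1*5 + 4 = 9, q_2 = 1*1 + 1 = 2.
  i=3: a_3=7, p_3 = 7*9 + 5 = 68, q_3 = 7*2 + 1 = 15.
q_3 = 15 > 9, so the last convergent with denominator <= 9 is p_2/q_2 = 9/2.
The closest fraction with denominator <= 9 is either p_2/q_2 or the intermediate fraction (k*p_2 + p_1)/(k*q_2 + q_1) with the largest k >= 1 whose denominator stays <= 9; these approach x as k grows, and every other convergent or intermediate fraction in range is farther away.
Largest k: floor((9 - q_1)/q_2) = floor((9 - 1)/2) = 4.
That gives (4*9 + 5)/(4*2 + 1) = 41/9.
Compare the errors: |x - 9/2| = |145*2 - 9*32|/(32*2) = 2/64, and |x - 41/9| = |145*9 - 41*32|/(32*9) = 7/288.
Cross-multiplying, 7*64 = 448 < 576 = 2*288, so 7/288 is smaller: the intermediate fraction 41/9 is closer to x than 9/2.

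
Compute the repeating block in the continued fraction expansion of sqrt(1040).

Write x_i = (sqrt(1040) + m_i)/d_i with (m_0, d_0) = (0, 1). a_0 = floor(sqrt(1040)) = 32, since 32^2 = 1024 <= 1040 < 1089 = 33^2.
Iterate m_{i+1} = d_i*a_i - m_i, d_{i+1} = (1040 - m_{i+1}^2)/d_i, a_{i+1} = floor((a_0 + m_{i+1})/d_{i+1}):
  m_1 = 1*32 - 0 = 32, d_1 = (1040 - 32^2)/1 = 16/1 = 16, a_1 = floor((32 + 32)/16) = 4.
  m_2 = 16*4 - 32 = 32, d_2 = (1040 - 32^2)/16 = 16/16 = 1, a_2 = floor((32 + 32)/1) = 64.
  m_3 = 1*64 - 32 = 32, d_3 = (1040 - 32^2)/1 = 16/1 = 16: (m_3, d_3) = (m_1, d_1) = (32, 16), so from here the quotients repeat a_1, a_2; the period length is 2.
Hence the expansion of sqrt(1040) is a_0 = 32 followed by the repeating block 4, 64 (period 2).

[32; (4, 64)]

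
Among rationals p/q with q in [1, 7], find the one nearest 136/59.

Expand x = 136/59 as a continued fraction with the Euclidean algorithm:
  136 = 2*59 + 18, so a_0 = 2.
  59 = 3*18 + 5, so a_1 = 3.
  18 = 3*5 + 3, so a_2 = 3.
  5 = 1*3 + 2, so a_3 = 1.
  3 = 1*2 + 1, so a_4 = 1.
  2 = 2*1 + 0, so a_5 = 2.
so x = [2; 3, 3, 1, 1, 2].
Convergents (p_i = a_i*p_{i-1} + p_{i-2}, q_i = a_i*q_{i-1} + q_{i-2} with p_{-2}=0, p_{-1}=1, q_{-2}=1, q_{-1}=0), until the denominator exceeds 7:
  i=0: a_0=2, p_0 = 2*1 + 0 = 2, q_0 = 2*0 + 1 = 1.
  i=1: a_1=3, p_1 = 3*2 + 1 = 7, q_1 = 3*1 + 0 = 3.
  i=2: a_2=3, p_2 = 3*7 + 2 = 23, q_2 = 3*3 + 1 = 10.
q_2 = 10 > 7, so the last convergent with denominator <= 7 is p_1/q_1 = 7/3.
The closest fraction with denominator <= 7 is either p_1/q_1 or the intermediate fraction (k*p_1 + p_0)/(k*q_1 + q_0) with the largest k >= 1 whose denominator stays <= 7; these approach x as k grows, and every other convergent or intermediate fraction in range is farther away.
Largest k: floor((7 - q_0)/q_1) = floor((7 - 1)/3) = 2.
That gives (2*7 + 2)/(2*3 + 1) = 16/7.
Compare the errors: |x - 7/3| = |136*3 - 7*59|/(59*3) = 5/177, and |x - 16/7| = |136*7 - 16*59|/(59*7) = 8/413.
Cross-multiplying, 8*177 = 1416 < 2065 = 5*413, so 8/413 is smaller: the intermediate fraction 16/7 is closer to x than 7/3.

16/7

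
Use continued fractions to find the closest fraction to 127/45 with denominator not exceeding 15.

31/11

Expand x = 127/45 as a continued fraction with the Euclidean algorithm:
  127 = 2*45 + 37, so a_0 = 2.
  45 = 1*37 + 8, so a_1 = 1.
  37 = 4*8 + 5, so a_2 = 4.
  8 = 1*5 + 3, so a_3 = 1.
  5 = 1*3 + 2, so a_4 = 1.
  3 = 1*2 + 1, so a_5 = 1.
  2 = 2*1 + 0, so a_6 = 2.
so x = [2; 1, 4, 1, 1, 1, 2].
Convergents (p_i = a_i*p_{i-1} + p_{i-2}, q_i = a_i*q_{i-1} + q_{i-2} with p_{-2}=0, p_{-1}=1, q_{-2}=1, q_{-1}=0), until the denominator exceeds 15:
  i=0: a_0=2, p_0 = 2*1 + 0 = 2, q_0 = 2*0 + 1 = 1.
  i=1: a_1=1, p_1 = 1*2 + 1 = 3, q_1 = 1*1 + 0 = 1.
  i=2: a_2=4, p_2 = 4*3 + 2 = 14, q_2 = 4*1 + 1 = 5.
  i=3: a_3=1, p_3 = 1*14 + 3 = 17, q_3 = 1*5 + 1 = 6.
  i=4: a_4=1, p_4 = 1*17 + 14 = 31, q_4 = 1*6 + 5 = 11.
  i=5: a_5=1, p_5 = 1*31 + 17 = 48, q_5 = 1*11 + 6 = 17.
q_5 = 17 > 15, so the last convergent with denominator <= 15 is p_4/q_4 = 31/11.
The closest fraction with denominator <= 15 is either p_4/q_4 or the intermediate fraction (k*p_4 + p_3)/(k*q_4 + q_3) with the largest k >= 1 whose denominator stays <= 15; these approach x as k grows, and every other convergent or intermediate fraction in range is farther away.
Largest k: floor((15 - q_3)/q_4) = floor((15 - 6)/11) = 0.
Since k = 0, no intermediate fraction beyond p_4/q_4 has denominator <= 15, so the convergent 31/11 is the closest (its error is |127*11 - 31*45|/(45*11) = 2/495).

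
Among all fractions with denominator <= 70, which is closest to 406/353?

23/20

Expand x = 406/353 as a continued fraction with the Euclidean algorithm:
  406 = 1*353 + 53, so a_0 = 1.
  353 = 6*53 + 35, so a_1 = 6.
  53 = 1*35 + 18, so a_2 = 1.
  35 = 1*18 + 17, so a_3 = 1.
  18 = 1*17 + 1, so a_4 = 1.
  17 = 17*1 + 0, so a_5 = 17.
so x = [1; 6, 1, 1, 1, 17].
Convergents (p_i = a_i*p_{i-1} + p_{i-2}, q_i = a_i*q_{i-1} + q_{i-2} with p_{-2}=0, p_{-1}=1, q_{-2}=1, q_{-1}=0), until the denominator exceeds 70:
  i=0: a_0=1, p_0 = 1*1 + 0 = 1, q_0 = 1*0 + 1 = 1.
  i=1: a_1=6, p_1 = 6*1 + 1 = 7, q_1 = 6*1 + 0 = 6.
  i=2: a_2=1, p_2 = 1*7 + 1 = 8, q_2 = 1*6 + 1 = 7.
  i=3: a_3=1, p_3 = 1*8 + 7 = 15, q_3 = 1*7 + 6 = 13.
  i=4: a_4=1, p_4 = 1*15 + 8 = 23, q_4 = 1*13 + 7 = 20.
  i=5: a_5=17, p_5 = 17*23 + 15 = 406, q_5 = 17*20 + 13 = 353.
q_5 = 353 > 70, so the last convergent with denominator <= 70 is p_4/q_4 = 23/20.
The closest fraction with denominator <= 70 is either p_4/q_4 or the intermediate fraction (k*p_4 + p_3)/(k*q_4 + q_3) with the largest k >= 1 whose denominator stays <= 70; these approach x as k grows, and every other convergent or intermediate fraction in range is farther away.
Largest k: floor((70 - q_3)/q_4) = floor((70 - 13)/20) = 2.
That gives (2*23 + 15)/(2*20 + 13) = 61/53.
Compare the errors: |x - 23/20| = |406*20 - 23*353|/(353*20) = 1/7060, and |x - 61/53| = |406*53 - 61*353|/(353*53) = 15/18709.
Cross-multiplying, 1*18709 = 18709 < 105900 = 15*7060, so 1/7060 is smaller: the convergent 23/20 is closer to x than 61/53.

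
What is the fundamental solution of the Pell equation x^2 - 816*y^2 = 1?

(x, y) = (4999, 175)

First expand sqrt(816) as a continued fraction. With x_i = (sqrt(816) + m_i)/d_i and (m_0, d_0) = (0, 1): a_0 = floor(sqrt(816)) = 28, since 28^2 = 784 <= 816 < 841 = 29^2.
Iterate m_{i+1} = d_i*a_i - m_i, d_{i+1} = (816 - m_{i+1}^2)/d_i, a_{i+1} = floor((a_0 + m_{i+1})/d_{i+1}):
  m_1 = 1*28 - 0 = 28, d_1 = (816 - 28^2)/1 = 32/1 = 32, a_1 = floor((28 + 28)/32) = 1.
  m_2 = 32*1 - 28 = 4, d_2 = (816 - 4^2)/32 = 800/32 = 25, a_2 = floor((28 + 4)/25) = 1.
  m_3 = 25*1 - 4 = 21, d_3 = (816 - 21^2)/25 = 375/25 = 15, a_3 = floor((28 + 21)/15) = 3.
  m_4 = 15*3 - 21 = 24, d_4 = (816 - 24^2)/15 = 240/15 = 16, a_4 = floor((28 + 24)/16) = 3.
  m_5 = 16*3 - 24 = 24, d_5 = (816 - 24^2)/16 = 240/16 = 15, a_5 = floor((28 + 24)/15) = 3.
  m_6 = 15*3 - 24 = 21, d_6 = (816 - 21^2)/15 = 375/15 = 25, a_6 = floor((28 + 21)/25) = 1.
  m_7 = 25*1 - 21 = 4, d_7 = (816 - 4^2)/25 = 800/25 = 32, a_7 = floor((28 + 4)/32) = 1.
  m_8 = 32*1 - 4 = 28, d_8 = (816 - 28^2)/32 = 32/32 = 1, a_8 = floor((28 + 28)/1) = 56.
  m_9 = 1*56 - 28 = 28, d_9 = (816 - 28^2)/1 = 32/1 = 32: (m_9, d_9) = (m_1, d_1) = (28, 32), so from here the quotients repeat a_1, ..., a_8; the period length is 8.
So sqrt(816) = [28; (1, 1, 3, 3, 3, 1, 1, 56)] with period length k = 8.
k is even, so the fundamental solution of x^2 - 816y^2 = 1 is (p_{k-1}, q_{k-1}) = (p_7, q_7); compute convergents through index 7.
Convergents (p_i = a_i*p_{i-1} + p_{i-2}, q_i = a_i*q_{i-1} + q_{i-2} with p_{-2}=0, p_{-1}=1, q_{-2}=1, q_{-1}=0):
  i=0: a_0=28, p_0 = 28*1 + 0 = 28, q_0 = 28*0 + 1 = 1.
  i=1: a_1=1, p_1 = 1*28 + 1 = 29, q_1 = 1*1 + 0 = 1.
  i=2: a_2=1, p_2 = 1*29 + 28 = 57, q_2 = 1*1 + 1 = 2.
  i=3: a_3=3, p_3 = 3*57 + 29 = 200, q_3 = 3*2 + 1 = 7.
  i=4: a_4=3, p_4 = 3*200 + 57 = 657, q_4 = 3*7 + 2 = 23.
  i=5: a_5=3, p_5 = 3*657 + 200 = 2171, q_5 = 3*23 + 7 = 76.
  i=6: a_6=1, p_6 = 1*2171 + 657 = 2828, q_6 = 1*76 + 23 = 99.
  i=7: a_7=1, p_7 = 1*2828 + 2171 = 4999, q_7 = 1*99 + 76 = 175.
Check: 4999^2 - 816*175^2 = 24990001 - 24990000 = 1, so (x, y) = (4999, 175) solves the equation, and by the theorem it is the least positive solution.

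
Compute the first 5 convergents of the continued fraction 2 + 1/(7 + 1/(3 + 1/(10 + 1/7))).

2/1, 15/7, 47/22, 485/227, 3442/1611

Using the convergent recurrence p_i = a_i*p_{i-1} + p_{i-2}, q_i = a_i*q_{i-1} + q_{i-2} with p_{-2}=0, p_{-1}=1, q_{-2}=1, q_{-1}=0:
  i=0: a_0=2, p_0 = 2*1 + 0 = 2, q_0 = 2*0 + 1 = 1.
  i=1: a_1=7, p_1 = 7*2 + 1 = 15, q_1 = 7*1 + 0 = 7.
  i=2: a_2=3, p_2 = 3*15 + 2 = 47, q_2 = 3*7 + 1 = 22.
  i=3: a_3=10, p_3 = 10*47 + 15 = 485, q_3 = 10*22 + 7 = 227.
  i=4: a_4=7, p_4 = 7*485 + 47 = 3442, q_4 = 7*227 + 22 = 1611.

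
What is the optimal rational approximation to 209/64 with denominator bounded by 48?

111/34

Expand x = 209/64 as a continued fraction with the Euclidean algorithm:
  209 = 3*64 + 17, so a_0 = 3.
  64 = 3*17 + 13, so a_1 = 3.
  17 = 1*13 + 4, so a_2 = 1.
  13 = 3*4 + 1, so a_3 = 3.
  4 = 4*1 + 0, so a_4 = 4.
so x = [3; 3, 1, 3, 4].
Convergents (p_i = a_i*p_{i-1} + p_{i-2}, q_i = a_i*q_{i-1} + q_{i-2} with p_{-2}=0, p_{-1}=1, q_{-2}=1, q_{-1}=0), until the denominator exceeds 48:
  i=0: a_0=3, p_0 = 3*1 + 0 = 3, q_0 = 3*0 + 1 = 1.
  i=1: a_1=3, p_1 = 3*3 + 1 = 10, q_1 = 3*1 + 0 = 3.
  i=2: a_2=1, p_2 = 1*10 + 3 = 13, q_2 = 1*3 + 1 = 4.
  i=3: a_3=3, p_3 = 3*13 + 10 = 49, q_3 = 3*4 + 3 = 15.
  i=4: a_4=4, p_4 = 4*49 + 13 = 209, q_4 = 4*15 + 4 = 64.
q_4 = 64 > 48, so the last convergent with denominator <= 48 is p_3/q_3 = 49/15.
The closest fraction with denominator <= 48 is either p_3/q_3 or the intermediate fraction (k*p_3 + p_2)/(k*q_3 + q_2) with the largest k >= 1 whose denominator stays <= 48; these approach x as k grows, and every other convergent or intermediate fraction in range is farther away.
Largest k: floor((48 - q_2)/q_3) = floor((48 - 4)/15) = 2.
That gives (2*49 + 13)/(2*15 + 4) = 111/34.
Compare the errors: |x - 49/15| = |209*15 - 49*64|/(64*15) = 1/960, and |x - 111/34| = |209*34 - 111*64|/(64*34) = 2/2176.
Cross-multiplying, 2*960 = 1920 < 2176 = 1*2176, so 2/2176 is smaller: the intermediate fraction 111/34 is closer to x than 49/15.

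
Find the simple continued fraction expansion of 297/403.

[0; 1, 2, 1, 4, 21]

Run the Euclidean algorithm on 297 and 403; the successive quotients are the partial quotients a_0, a_1, ... (each step inverts the fractional part left over by the previous one):
  297 = 0*403 + 297, so a_0 = 0.
  403 = 1*297 + 106, so a_1 = 1.
  297 = 2*106 + 85, so a_2 = 2.
  106 = 1*85 + 21, so a_3 = 1.
  85 = 4*21 + 1, so a_4 = 4.
  21 = 21*1 + 0, so a_5 = 21.
The remainder reaches 0 after 6 divisions, so the expansion has 6 partial quotients, read off in order.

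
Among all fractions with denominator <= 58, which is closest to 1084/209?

223/43

Expand x = 1084/209 as a continued fraction with the Euclidean algorithm:
  1084 = 5*209 + 39, so a_0 = 5.
  209 = 5*39 + 14, so a_1 = 5.
  39 = 2*14 + 11, so a_2 = 2.
  14 = 1*11 + 3, so a_3 = 1.
  11 = 3*3 + 2, so a_4 = 3.
  3 = 1*2 + 1, so a_5 = 1.
  2 = 2*1 + 0, so a_6 = 2.
so x = [5; 5, 2, 1, 3, 1, 2].
Convergents (p_i = a_i*p_{i-1} + p_{i-2}, q_i = a_i*q_{i-1} + q_{i-2} with p_{-2}=0, p_{-1}=1, q_{-2}=1, q_{-1}=0), until the denominator exceeds 58:
  i=0: a_0=5, p_0 = 5*1 + 0 = 5, q_0 = 5*0 + 1 = 1.
  i=1: a_1=5, p_1 = 5*5 + 1 = 26, q_1 = 5*1 + 0 = 5.
  i=2: a_2=2, p_2 = 2*26 + 5 = 57, q_2 = 2*5 + 1 = 11.
  i=3: a_3=1, p_3 = 1*57 + 26 = 83, q_3 = 1*11 + 5 = 16.
  i=4: a_4=3, p_4 = 3*83 + 57 = 306, q_4 = 3*16 + 11 = 59.
q_4 = 59 > 58, so the last convergent with denominator <= 58 is p_3/q_3 = 83/16.
The closest fraction with denominator <= 58 is either p_3/q_3 or the intermediate fraction (k*p_3 + p_2)/(k*q_3 + q_2) with the largest k >= 1 whose denominator stays <= 58; these approach x as k grows, and every other convergent or intermediate fraction in range is farther away.
Largest k: floor((58 - q_2)/q_3) = floor((58 - 11)/16) = 2.
That gives (2*83 + 57)/(2*16 + 11) = 223/43.
Compare the errors: |x - 83/16| = |1084*16 - 83*209|/(209*16) = 3/3344, and |x - 223/43| = |1084*43 - 223*209|/(209*43) = 5/8987.
Cross-multiplying, 5*3344 = 16720 < 26961 = 3*8987, so 5/8987 is smaller: the intermediate fraction 223/43 is closer to x than 83/16.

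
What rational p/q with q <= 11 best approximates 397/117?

17/5

Expand x = 397/117 as a continued fraction with the Euclidean algorithm:
  397 = 3*117 + 46, so a_0 = 3.
  117 = 2*46 + 25, so a_1 = 2.
  46 = 1*25 + 21, so a_2 = 1.
  25 = 1*21 + 4, so a_3 = 1.
  21 = 5*4 + 1, so a_4 = 5.
  4 = 4*1 + 0, so a_5 = 4.
so x = [3; 2, 1, 1, 5, 4].
Convergents (p_i = a_i*p_{i-1} + p_{i-2}, q_i = a_i*q_{i-1} + q_{i-2} with p_{-2}=0, p_{-1}=1, q_{-2}=1, q_{-1}=0), until the denominator exceeds 11:
  i=0: a_0=3, p_0 = 3*1 + 0 = 3, q_0 = 3*0 + 1 = 1.
  i=1: a_1=2, p_1 = 2*3 + 1 = 7, q_1 = 2*1 + 0 = 2.
  i=2: a_2=1, p_2 = 1*7 + 3 = 10, q_2 = 1*2 + 1 = 3.
  i=3: a_3=1, p_3 = 1*10 + 7 = 17, q_3 = 1*3 + 2 = 5.
  i=4: a_4=5, p_4 = 5*17 + 10 = 95, q_4 = 5*5 + 3 = 28.
q_4 = 28 > 11, so the last convergent with denominator <= 11 is p_3/q_3 = 17/5.
The closest fraction with denominator <= 11 is either p_3/q_3 or the intermediate fraction (k*p_3 + p_2)/(k*q_3 + q_2) with the largest k >= 1 whose denominator stays <= 11; these approach x as k grows, and every other convergent or intermediate fraction in range is farther away.
Largest k: floor((11 - q_2)/q_3) = floor((11 - 3)/5) = 1.
That gives (1*17 + 10)/(1*5 + 3) = 27/8.
Compare the errors: |x - 17/5| = |397*5 - 17*117|/(117*5) = 4/585, and |x - 27/8| = |397*8 - 27*117|/(117*8) = 17/936.
Cross-multiplying, 4*936 = 3744 < 9945 = 17*585, so 4/585 is smaller: the convergent 17/5 is closer to x than 27/8.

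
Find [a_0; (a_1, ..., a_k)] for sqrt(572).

[23; (1, 10, 1, 46)]

Write x_i = (sqrt(572) + m_i)/d_i with (m_0, d_0) = (0, 1). a_0 = floor(sqrt(572)) = 23, since 23^2 = 529 <= 572 < 576 = 24^2.
Iterate m_{i+1} = d_i*a_i - m_i, d_{i+1} = (572 - m_{i+1}^2)/d_i, a_{i+1} = floor((a_0 + m_{i+1})/d_{i+1}):
  m_1 = 1*23 - 0 = 23, d_1 = (572 - 23^2)/1 = 43/1 = 43, a_1 = floor((23 + 23)/43) = 1.
  m_2 = 43*1 - 23 = 20, d_2 = (572 - 20^2)/43 = 172/43 = 4, a_2 = floor((23 + 20)/4) = 10.
  m_3 = 4*10 - 20 = 20, d_3 = (572 - 20^2)/4 = 172/4 = 43, a_3 = floor((23 + 20)/43) = 1.
  m_4 = 43*1 - 20 = 23, d_4 = (572 - 23^2)/43 = 43/43 = 1, a_4 = floor((23 + 23)/1) = 46.
  m_5 = 1*46 - 23 = 23, d_5 = (572 - 23^2)/1 = 43/1 = 43: (m_5, d_5) = (m_1, d_1) = (23, 43), so from here the quotients repeat a_1, ..., a_4; the period length is 4.
Hence the expansion of sqrt(572) is a_0 = 23 followed by the repeating block 1, 10, 1, 46 (period 4).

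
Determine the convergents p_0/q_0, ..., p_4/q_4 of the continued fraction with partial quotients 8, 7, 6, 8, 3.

Using the convergent recurrence p_i = a_i*p_{i-1} + p_{i-2}, q_i = a_i*q_{i-1} + q_{i-2} with p_{-2}=0, p_{-1}=1, q_{-2}=1, q_{-1}=0:
  i=0: a_0=8, p_0 = 8*1 + 0 = 8, q_0 = 8*0 + 1 = 1.
  i=1: a_1=7, p_1 = 7*8 + 1 = 57, q_1 = 7*1 + 0 = 7.
  i=2: a_2=6, p_2 = 6*57 + 8 = 350, q_2 = 6*7 + 1 = 43.
  i=3: a_3=8, p_3 = 8*350 + 57 = 2857, q_3 = 8*43 + 7 = 351.
  i=4: a_4=3, p_4 = 3*2857 + 350 = 8921, q_4 = 3*351 + 43 = 1096.

8/1, 57/7, 350/43, 2857/351, 8921/1096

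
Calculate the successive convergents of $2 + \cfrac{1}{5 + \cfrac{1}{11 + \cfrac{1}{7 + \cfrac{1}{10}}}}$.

2/1, 11/5, 123/56, 872/397, 8843/4026

Using the convergent recurrence p_i = a_i*p_{i-1} + p_{i-2}, q_i = a_i*q_{i-1} + q_{i-2} with p_{-2}=0, p_{-1}=1, q_{-2}=1, q_{-1}=0:
  i=0: a_0=2, p_0 = 2*1 + 0 = 2, q_0 = 2*0 + 1 = 1.
  i=1: a_1=5, p_1 = 5*2 + 1 = 11, q_1 = 5*1 + 0 = 5.
  i=2: a_2=11, p_2 = 11*11 + 2 = 123, q_2 = 11*5 + 1 = 56.
  i=3: a_3=7, p_3 = 7*123 + 11 = 872, q_3 = 7*56 + 5 = 397.
  i=4: a_4=10, p_4 = 10*872 + 123 = 8843, q_4 = 10*397 + 56 = 4026.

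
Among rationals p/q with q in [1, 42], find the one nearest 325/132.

32/13

Expand x = 325/132 as a continued fraction with the Euclidean algorithm:
  325 = 2*132 + 61, so a_0 = 2.
  132 = 2*61 + 10, so a_1 = 2.
  61 = 6*10 + 1, so a_2 = 6.
  10 = 10*1 + 0, so a_3 = 10.
so x = [2; 2, 6, 10].
Convergents (p_i = a_i*p_{i-1} + p_{i-2}, q_i = a_i*q_{i-1} + q_{i-2} with p_{-2}=0, p_{-1}=1, q_{-2}=1, q_{-1}=0), until the denominator exceeds 42:
  i=0: a_0=2, p_0 = 2*1 + 0 = 2, q_0 = 2*0 + 1 = 1.
  i=1: a_1=2, p_1 = 2*2 + 1 = 5, q_1 = 2*1 + 0 = 2.
  i=2: a_2=6, p_2 = 6*5 + 2 = 32, q_2 = 6*2 + 1 = 13.
  i=3: a_3=10, p_3 = 10*32 + 5 = 325, q_3 = 10*13 + 2 = 132.
q_3 = 132 > 42, so the last convergent with denominator <= 42 is p_2/q_2 = 32/13.
The closest fraction with denominator <= 42 is either p_2/q_2 or the intermediate fraction (k*p_2 + p_1)/(k*q_2 + q_1) with the largest k >= 1 whose denominator stays <= 42; these approach x as k grows, and every other convergent or intermediate fraction in range is farther away.
Largest k: floor((42 - q_1)/q_2) = floor((42 - 2)/13) = 3.
That gives (3*32 + 5)/(3*13 + 2) = 101/41.
Compare the errors: |x - 32/13| = |325*13 - 32*132|/(132*13) = 1/1716, and |x - 101/41| = |325*41 - 101*132|/(132*41) = 7/5412.
Cross-multiplying, 1*5412 = 5412 < 12012 = 7*1716, so 1/1716 is smaller: the convergent 32/13 is closer to x than 101/41.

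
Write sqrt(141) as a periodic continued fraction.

[11; (1, 6, 1, 22)]

Write x_i = (sqrt(141) + m_i)/d_i with (m_0, d_0) = (0, 1). a_0 = floor(sqrt(141)) = 11, since 11^2 = 121 <= 141 < 144 = 12^2.
Iterate m_{i+1} = d_i*a_i - m_i, d_{i+1} = (141 - m_{i+1}^2)/d_i, a_{i+1} = floor((a_0 + m_{i+1})/d_{i+1}):
  m_1 = 1*11 - 0 = 11, d_1 = (141 - 11^2)/1 = 20/1 = 20, a_1 = floor((11 + 11)/20) = 1.
  m_2 = 20*1 - 11 = 9, d_2 = (141 - 9^2)/20 = 60/20 = 3, a_2 = floor((11 + 9)/3) = 6.
  m_3 = 3*6 - 9 = 9, d_3 = (141 - 9^2)/3 = 60/3 = 20, a_3 = floor((11 + 9)/20) = 1.
  m_4 = 20*1 - 9 = 11, d_4 = (141 - 11^2)/20 = 20/20 = 1, a_4 = floor((11 + 11)/1) = 22.
  m_5 = 1*22 - 11 = 11, d_5 = (141 - 11^2)/1 = 20/1 = 20: (m_5, d_5) = (m_1, d_1) = (11, 20), so from here the quotients repeat a_1, ..., a_4; the period length is 4.
Hence the expansion of sqrt(141) is a_0 = 11 followed by the repeating block 1, 6, 1, 22 (period 4).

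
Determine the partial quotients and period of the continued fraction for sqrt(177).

[13; (3, 3, 2, 8, 2, 3, 3, 26)]

Write x_i = (sqrt(177) + m_i)/d_i with (m_0, d_0) = (0, 1). a_0 = floor(sqrt(177)) = 13, since 13^2 = 169 <= 177 < 196 = 14^2.
Iterate m_{i+1} = d_i*a_i - m_i, d_{i+1} = (177 - m_{i+1}^2)/d_i, a_{i+1} = floor((a_0 + m_{i+1})/d_{i+1}):
  m_1 = 1*13 - 0 = 13, d_1 = (177 - 13^2)/1 = 8/1 = 8, a_1 = floor((13 + 13)/8) = 3.
  m_2 = 8*3 - 13 = 11, d_2 = (177 - 11^2)/8 = 56/8 = 7, a_2 = floor((13 + 11)/7) = 3.
  m_3 = 7*3 - 11 = 10, d_3 = (177 - 10^2)/7 = 77/7 = 11, a_3 = floor((13 + 10)/11) = 2.
  m_4 = 11*2 - 10 = 12, d_4 = (177 - 12^2)/11 = 33/11 = 3, a_4 = floor((13 + 12)/3) = 8.
  m_5 = 3*8 - 12 = 12, d_5 = (177 - 12^2)/3 = 33/3 = 11, a_5 = floor((13 + 12)/11) = 2.
  m_6 = 11*2 - 12 = 10, d_6 = (177 - 10^2)/11 = 77/11 = 7, a_6 = floor((13 + 10)/7) = 3.
  m_7 = 7*3 - 10 = 11, d_7 = (177 - 11^2)/7 = 56/7 = 8, a_7 = floor((13 + 11)/8) = 3.
  m_8 = 8*3 - 11 = 13, d_8 = (177 - 13^2)/8 = 8/8 = 1, a_8 = floor((13 + 13)/1) = 26.
  m_9 = 1*26 - 13 = 13, d_9 = (177 - 13^2)/1 = 8/1 = 8: (m_9, d_9) = (m_1, d_1) = (13, 8), so from here the quotients repeat a_1, ..., a_8; the period length is 8.
Hence the expansion of sqrt(177) is a_0 = 13 followed by the repeating block 3, 3, 2, 8, 2, 3, 3, 26 (period 8).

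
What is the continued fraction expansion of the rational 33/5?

[6; 1, 1, 2]

Run the Euclidean algorithm on 33 and 5; the successive quotients are the partial quotients a_0, a_1, ... (each step inverts the fractional part left over by the previous one):
  33 = 6*5 + 3, so a_0 = 6.
  5 = 1*3 + 2, so a_1 = 1.
  3 = 1*2 + 1, so a_2 = 1.
  2 = 2*1 + 0, so a_3 = 2.
The remainder reaches 0 after 4 divisions, so the expansion has 4 partial quotients, read off in order.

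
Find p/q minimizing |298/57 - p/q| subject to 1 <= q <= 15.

Expand x = 298/57 as a continued fraction with the Euclidean algorithm:
  298 = 5*57 + 13, so a_0 = 5.
  57 = 4*13 + 5, so a_1 = 4.
  13 = 2*5 + 3, so a_2 = 2.
  5 = 1*3 + 2, so a_3 = 1.
  3 = 1*2 + 1, so a_4 = 1.
  2 = 2*1 + 0, so a_5 = 2.
so x = [5; 4, 2, 1, 1, 2].
Convergents (p_i = a_i*p_{i-1} + p_{i-2}, q_i = a_i*q_{i-1} + q_{i-2} with p_{-2}=0, p_{-1}=1, q_{-2}=1, q_{-1}=0), until the denominator exceeds 15:
  i=0: a_0=5, p_0 = 5*1 + 0 = 5, q_0 = 5*0 + 1 = 1.
  i=1: a_1=4, p_1 = 4*5 + 1 = 21, q_1 = 4*1 + 0 = 4.
  i=2: a_2=2, p_2 = 2*21 + 5 = 47, q_2 = 2*4 + 1 = 9.
  i=3: a_3=1, p_3 = 1*47 + 21 = 68, q_3 = 1*9 + 4 = 13.
  i=4: a_4=1, p_4 = 1*68 + 47 = 115, q_4 = 1*13 + 9 = 22.
q_4 = 22 > 15, so the last convergent with denominator <= 15 is p_3/q_3 = 68/13.
The closest fraction with denominator <= 15 is either p_3/q_3 or the intermediate fraction (k*p_3 + p_2)/(k*q_3 + q_2) with the largest k >= 1 whose denominator stays <= 15; these approach x as k grows, and every other convergent or intermediate fraction in range is farther away.
Largest k: floor((15 - q_2)/q_3) = floor((15 - 9)/13) = 0.
Since k = 0, no intermediate fraction beyond p_3/q_3 has denominator <= 15, so the convergent 68/13 is the closest (its error is |298*13 - 68*57|/(57*13) = 2/741).

68/13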